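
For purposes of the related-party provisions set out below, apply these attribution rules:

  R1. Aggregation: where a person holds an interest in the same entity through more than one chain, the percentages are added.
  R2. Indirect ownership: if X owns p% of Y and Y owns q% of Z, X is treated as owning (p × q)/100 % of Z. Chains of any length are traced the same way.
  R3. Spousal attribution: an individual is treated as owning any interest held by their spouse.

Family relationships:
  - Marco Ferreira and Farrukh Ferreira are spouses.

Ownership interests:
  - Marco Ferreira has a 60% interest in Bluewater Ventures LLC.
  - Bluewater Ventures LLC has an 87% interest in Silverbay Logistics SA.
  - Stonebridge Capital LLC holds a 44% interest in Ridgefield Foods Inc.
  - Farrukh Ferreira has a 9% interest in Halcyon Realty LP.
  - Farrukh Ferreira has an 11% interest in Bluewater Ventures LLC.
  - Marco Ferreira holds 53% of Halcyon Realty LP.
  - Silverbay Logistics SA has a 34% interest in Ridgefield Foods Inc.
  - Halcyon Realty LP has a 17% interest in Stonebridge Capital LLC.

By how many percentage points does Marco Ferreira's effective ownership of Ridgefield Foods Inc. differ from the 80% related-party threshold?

By spousal attribution (R3), Marco Ferreira is treated as also owning Farrukh Ferreira's interest in Bluewater Ventures LLC, giving 60% + 11% = 71%.
By spousal attribution (R3), Marco Ferreira is treated as also owning Farrukh Ferreira's interest in Halcyon Realty LP, giving 53% + 9% = 62%.
Chain via Bluewater Ventures LLC → Silverbay Logistics SA (R2): 71% × 87% × 34% = 21.0018% of Ridgefield Foods Inc.
Chain via Halcyon Realty LP → Stonebridge Capital LLC (R2): 62% × 17% × 44% = 4.6376% of Ridgefield Foods Inc.
Aggregating (R1): 21.0018% + 4.6376% = 25.6394%.
25.6394% falls short of the 80% threshold by 54.3606 percentage points.

54.3606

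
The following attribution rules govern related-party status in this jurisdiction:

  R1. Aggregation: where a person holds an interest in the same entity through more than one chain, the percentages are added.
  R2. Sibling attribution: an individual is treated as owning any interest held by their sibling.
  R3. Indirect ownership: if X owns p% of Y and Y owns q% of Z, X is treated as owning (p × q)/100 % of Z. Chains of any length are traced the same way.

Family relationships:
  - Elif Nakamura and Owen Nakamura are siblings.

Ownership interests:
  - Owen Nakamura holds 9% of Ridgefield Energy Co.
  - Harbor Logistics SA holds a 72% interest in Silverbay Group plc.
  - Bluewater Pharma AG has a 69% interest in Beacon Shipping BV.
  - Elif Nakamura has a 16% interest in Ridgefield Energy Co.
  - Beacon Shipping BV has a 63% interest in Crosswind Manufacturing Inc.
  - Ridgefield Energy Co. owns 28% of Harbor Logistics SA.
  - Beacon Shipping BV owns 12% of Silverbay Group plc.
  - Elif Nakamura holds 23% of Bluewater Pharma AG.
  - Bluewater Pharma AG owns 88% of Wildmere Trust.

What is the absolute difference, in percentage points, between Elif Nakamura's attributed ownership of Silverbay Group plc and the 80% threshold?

By sibling attribution (R2), Elif Nakamura is treated as also owning Owen Nakamura's interest in Ridgefield Energy Co, giving 16% + 9% = 25%.
Chain via Bluewater Pharma AG → Beacon Shipping BV (R3): 23% × 69% × 12% = 1.9044% of Silverbay Group plc.
Chain via Ridgefield Energy Co. → Harbor Logistics SA (R3): 25% × 28% × 72% = 5.04% of Silverbay Group plc.
Aggregating (R1): 1.9044% + 5.04% = 6.9444%.
6.9444% falls short of the 80% threshold by 73.0556 percentage points.

73.0556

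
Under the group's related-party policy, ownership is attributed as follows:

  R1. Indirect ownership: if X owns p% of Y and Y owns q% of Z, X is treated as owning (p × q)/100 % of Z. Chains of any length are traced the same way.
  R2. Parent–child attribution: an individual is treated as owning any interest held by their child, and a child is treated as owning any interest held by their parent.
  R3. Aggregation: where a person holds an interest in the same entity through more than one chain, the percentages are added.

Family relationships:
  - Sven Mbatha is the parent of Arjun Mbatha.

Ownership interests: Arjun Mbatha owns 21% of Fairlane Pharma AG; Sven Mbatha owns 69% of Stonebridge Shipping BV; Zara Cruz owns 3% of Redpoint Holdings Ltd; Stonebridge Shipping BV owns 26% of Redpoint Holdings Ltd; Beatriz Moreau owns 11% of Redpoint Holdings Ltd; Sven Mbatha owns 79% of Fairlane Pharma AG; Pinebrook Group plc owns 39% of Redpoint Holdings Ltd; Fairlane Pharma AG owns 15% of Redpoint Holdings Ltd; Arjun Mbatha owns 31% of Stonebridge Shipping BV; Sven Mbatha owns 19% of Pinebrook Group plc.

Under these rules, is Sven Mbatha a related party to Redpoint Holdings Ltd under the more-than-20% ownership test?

By parent–child attribution (R2), Sven Mbatha is treated as also owning Arjun Mbatha's interest in Fairlane Pharma AG, giving 79% + 21% = 100%.
By parent–child attribution (R2), Sven Mbatha is treated as also owning Arjun Mbatha's interest in Stonebridge Shipping BV, giving 69% + 31% = 100%.
Chain via Fairlane Pharma AG (R1): 100% × 15% = 15% of Redpoint Holdings Ltd.
Chain via Stonebridge Shipping BV (R1): 100% × 26% = 26% of Redpoint Holdings Ltd.
Chain via Pinebrook Group plc (R1): 19% × 39% = 7.41% of Redpoint Holdings Ltd.
Aggregating (R3): 15% + 26% + 7.41% = 48.41%.
48.41% exceeds the 20% threshold, so Sven is a related party to Redpoint Holdings Ltd.

Yes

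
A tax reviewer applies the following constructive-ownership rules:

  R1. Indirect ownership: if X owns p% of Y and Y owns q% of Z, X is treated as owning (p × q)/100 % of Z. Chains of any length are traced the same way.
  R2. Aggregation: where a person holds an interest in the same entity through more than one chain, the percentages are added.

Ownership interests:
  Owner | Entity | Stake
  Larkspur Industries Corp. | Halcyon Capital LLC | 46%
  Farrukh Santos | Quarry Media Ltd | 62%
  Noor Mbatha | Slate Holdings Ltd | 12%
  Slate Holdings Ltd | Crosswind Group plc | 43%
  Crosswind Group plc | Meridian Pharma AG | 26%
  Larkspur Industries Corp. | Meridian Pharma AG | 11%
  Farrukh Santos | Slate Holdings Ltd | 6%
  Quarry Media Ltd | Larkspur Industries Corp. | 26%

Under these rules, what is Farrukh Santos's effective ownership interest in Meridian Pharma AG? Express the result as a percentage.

Chain via Quarry Media Ltd → Larkspur Industries Corp. (R1): 62% × 26% × 11% = 1.7732% of Meridian Pharma AG.
Chain via Slate Holdings Ltd → Crosswind Group plc (R1): 6% × 43% × 26% = 0.6708% of Meridian Pharma AG.
Aggregating (R2): 1.7732% + 0.6708% = 2.444%.

2.444%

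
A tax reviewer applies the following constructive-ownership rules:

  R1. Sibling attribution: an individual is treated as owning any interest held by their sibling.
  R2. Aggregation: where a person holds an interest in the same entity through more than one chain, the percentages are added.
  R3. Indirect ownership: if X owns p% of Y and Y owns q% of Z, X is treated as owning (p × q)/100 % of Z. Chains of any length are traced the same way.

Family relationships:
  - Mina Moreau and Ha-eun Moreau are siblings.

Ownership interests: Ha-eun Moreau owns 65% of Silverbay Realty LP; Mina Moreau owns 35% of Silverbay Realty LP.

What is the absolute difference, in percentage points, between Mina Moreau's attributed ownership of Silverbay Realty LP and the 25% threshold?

75

By sibling attribution (R1), Mina Moreau is treated as also owning Ha-eun Moreau's interest in Silverbay Realty LP, giving 35% + 65% = 100%.
Direct interest in Silverbay Realty LP: 100%.
100% exceeds the 25% threshold by 75 percentage points.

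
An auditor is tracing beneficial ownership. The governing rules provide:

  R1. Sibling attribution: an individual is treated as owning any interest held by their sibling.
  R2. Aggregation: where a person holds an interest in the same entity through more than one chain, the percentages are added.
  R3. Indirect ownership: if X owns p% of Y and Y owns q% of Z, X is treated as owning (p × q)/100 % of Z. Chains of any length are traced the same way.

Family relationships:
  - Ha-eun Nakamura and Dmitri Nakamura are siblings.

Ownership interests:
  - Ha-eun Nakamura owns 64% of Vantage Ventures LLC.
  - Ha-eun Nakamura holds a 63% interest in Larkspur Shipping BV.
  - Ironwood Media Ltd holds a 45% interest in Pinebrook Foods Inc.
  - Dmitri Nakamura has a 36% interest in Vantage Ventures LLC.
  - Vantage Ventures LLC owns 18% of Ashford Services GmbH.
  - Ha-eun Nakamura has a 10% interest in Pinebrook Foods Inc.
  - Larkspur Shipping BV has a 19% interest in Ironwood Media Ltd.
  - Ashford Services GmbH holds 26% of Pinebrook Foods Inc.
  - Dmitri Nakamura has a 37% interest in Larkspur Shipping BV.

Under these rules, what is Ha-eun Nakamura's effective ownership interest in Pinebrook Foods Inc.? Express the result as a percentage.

23.23%

By sibling attribution (R1), Ha-eun Nakamura is treated as also owning Dmitri Nakamura's interest in Larkspur Shipping BV, giving 63% + 37% = 100%.
By sibling attribution (R1), Ha-eun Nakamura is treated as also owning Dmitri Nakamura's interest in Vantage Ventures LLC, giving 64% + 36% = 100%.
Chain via Larkspur Shipping BV → Ironwood Media Ltd (R3): 100% × 19% × 45% = 8.55% of Pinebrook Foods Inc.
Chain via Vantage Ventures LLC → Ashford Services GmbH (R3): 100% × 18% × 26% = 4.68% of Pinebrook Foods Inc.
Direct interest in Pinebrook Foods Inc: 10%.
Aggregating (R2): 8.55% + 4.68% + 10% = 23.23%.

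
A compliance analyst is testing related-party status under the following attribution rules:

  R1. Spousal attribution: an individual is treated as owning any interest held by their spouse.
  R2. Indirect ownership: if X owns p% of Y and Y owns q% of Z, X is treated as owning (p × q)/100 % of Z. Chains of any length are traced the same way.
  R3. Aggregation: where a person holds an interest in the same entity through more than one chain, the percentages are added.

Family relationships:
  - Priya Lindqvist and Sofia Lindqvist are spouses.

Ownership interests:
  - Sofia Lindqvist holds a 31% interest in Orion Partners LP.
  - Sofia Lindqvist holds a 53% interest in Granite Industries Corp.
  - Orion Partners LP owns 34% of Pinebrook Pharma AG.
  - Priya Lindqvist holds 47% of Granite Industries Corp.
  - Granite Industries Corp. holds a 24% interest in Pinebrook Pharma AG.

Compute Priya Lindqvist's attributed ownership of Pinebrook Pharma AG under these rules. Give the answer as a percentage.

34.54%

By spousal attribution (R1), Priya Lindqvist is treated as also owning Sofia Lindqvist's interest in Granite Industries Corp, giving 47% + 53% = 100%.
By spousal attribution (R1), Priya Lindqvist is treated as owning Sofia Lindqvist's 31% interest in Orion Partners LP.
Chain via Granite Industries Corp. (R2): 100% × 24% = 24% of Pinebrook Pharma AG.
Chain via Orion Partners LP (R2): 31% × 34% = 10.54% of Pinebrook Pharma AG.
Aggregating (R3): 24% + 10.54% = 34.54%.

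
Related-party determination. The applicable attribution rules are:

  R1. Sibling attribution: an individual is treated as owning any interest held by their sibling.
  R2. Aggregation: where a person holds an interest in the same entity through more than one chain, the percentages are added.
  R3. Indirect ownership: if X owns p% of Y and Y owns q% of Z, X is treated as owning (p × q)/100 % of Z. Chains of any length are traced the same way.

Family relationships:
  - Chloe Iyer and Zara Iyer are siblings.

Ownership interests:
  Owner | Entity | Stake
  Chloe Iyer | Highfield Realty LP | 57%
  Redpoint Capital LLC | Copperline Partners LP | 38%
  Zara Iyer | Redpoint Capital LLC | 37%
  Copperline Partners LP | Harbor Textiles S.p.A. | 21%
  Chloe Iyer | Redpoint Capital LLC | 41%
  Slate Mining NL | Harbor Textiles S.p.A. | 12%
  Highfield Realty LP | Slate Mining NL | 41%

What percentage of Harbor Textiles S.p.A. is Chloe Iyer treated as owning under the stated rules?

9.0288%

By sibling attribution (R1), Chloe Iyer is treated as also owning Zara Iyer's interest in Redpoint Capital LLC, giving 41% + 37% = 78%.
Chain via Redpoint Capital LLC → Copperline Partners LP (R3): 78% × 38% × 21% = 6.2244% of Harbor Textiles S.p.A.
Chain via Highfield Realty LP → Slate Mining NL (R3): 57% × 41% × 12% = 2.8044% of Harbor Textiles S.p.A.
Aggregating (R2): 6.2244% + 2.8044% = 9.0288%.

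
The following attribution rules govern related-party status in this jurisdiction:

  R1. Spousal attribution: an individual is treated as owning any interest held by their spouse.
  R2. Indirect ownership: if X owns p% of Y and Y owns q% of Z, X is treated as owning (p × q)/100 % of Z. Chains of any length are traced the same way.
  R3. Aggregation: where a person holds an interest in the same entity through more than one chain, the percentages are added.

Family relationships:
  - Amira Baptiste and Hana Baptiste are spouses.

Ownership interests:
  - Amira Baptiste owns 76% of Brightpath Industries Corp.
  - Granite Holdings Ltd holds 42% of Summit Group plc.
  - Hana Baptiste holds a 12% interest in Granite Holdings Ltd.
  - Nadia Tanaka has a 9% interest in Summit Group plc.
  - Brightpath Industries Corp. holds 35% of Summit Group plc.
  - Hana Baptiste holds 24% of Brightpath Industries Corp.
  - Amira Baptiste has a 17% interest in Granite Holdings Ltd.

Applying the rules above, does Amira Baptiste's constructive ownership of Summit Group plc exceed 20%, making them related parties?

Yes

By spousal attribution (R1), Amira Baptiste is treated as also owning Hana Baptiste's interest in Brightpath Industries Corp, giving 76% + 24% = 100%.
By spousal attribution (R1), Amira Baptiste is treated as also owning Hana Baptiste's interest in Granite Holdings Ltd, giving 17% + 12% = 29%.
Chain via Brightpath Industries Corp. (R2): 100% × 35% = 35% of Summit Group plc.
Chain via Granite Holdings Ltd (R2): 29% × 42% = 12.18% of Summit Group plc.
Aggregating (R3): 35% + 12.18% = 47.18%.
47.18% exceeds the 20% threshold, so Amira is a related party to Summit Group plc.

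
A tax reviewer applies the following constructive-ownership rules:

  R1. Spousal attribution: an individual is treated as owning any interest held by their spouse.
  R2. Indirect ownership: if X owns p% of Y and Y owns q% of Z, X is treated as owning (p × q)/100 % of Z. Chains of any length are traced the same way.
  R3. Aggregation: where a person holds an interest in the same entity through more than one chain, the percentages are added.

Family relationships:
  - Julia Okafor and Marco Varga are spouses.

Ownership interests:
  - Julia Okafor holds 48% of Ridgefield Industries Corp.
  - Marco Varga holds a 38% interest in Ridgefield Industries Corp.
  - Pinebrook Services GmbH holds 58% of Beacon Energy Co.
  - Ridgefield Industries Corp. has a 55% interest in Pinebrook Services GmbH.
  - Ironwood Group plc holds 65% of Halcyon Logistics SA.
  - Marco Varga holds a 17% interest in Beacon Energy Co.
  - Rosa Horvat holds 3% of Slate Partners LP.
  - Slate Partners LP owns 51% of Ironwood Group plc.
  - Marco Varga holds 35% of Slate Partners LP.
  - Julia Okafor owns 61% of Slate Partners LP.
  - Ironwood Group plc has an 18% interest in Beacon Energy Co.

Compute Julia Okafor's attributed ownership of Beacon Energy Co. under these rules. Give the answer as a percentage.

By spousal attribution (R1), Julia Okafor is treated as also owning Marco Varga's interest in Ridgefield Industries Corp, giving 48% + 38% = 86%.
By spousal attribution (R1), Julia Okafor is treated as also owning Marco Varga's interest in Slate Partners LP, giving 61% + 35% = 96%.
By spousal attribution (R1), Julia Okafor is treated as owning Marco Varga's 17% interest in Beacon Energy Co.
Chain via Ridgefield Industries Corp. → Pinebrook Services GmbH (R2): 86% × 55% × 58% = 27.434% of Beacon Energy Co.
Chain via Slate Partners LP → Ironwood Group plc (R2): 96% × 51% × 18% = 8.8128% of Beacon Energy Co.
Direct interest in Beacon Energy Co: 17%.
Aggregating (R3): 27.434% + 8.8128% + 17% = 53.2468%.

53.2468%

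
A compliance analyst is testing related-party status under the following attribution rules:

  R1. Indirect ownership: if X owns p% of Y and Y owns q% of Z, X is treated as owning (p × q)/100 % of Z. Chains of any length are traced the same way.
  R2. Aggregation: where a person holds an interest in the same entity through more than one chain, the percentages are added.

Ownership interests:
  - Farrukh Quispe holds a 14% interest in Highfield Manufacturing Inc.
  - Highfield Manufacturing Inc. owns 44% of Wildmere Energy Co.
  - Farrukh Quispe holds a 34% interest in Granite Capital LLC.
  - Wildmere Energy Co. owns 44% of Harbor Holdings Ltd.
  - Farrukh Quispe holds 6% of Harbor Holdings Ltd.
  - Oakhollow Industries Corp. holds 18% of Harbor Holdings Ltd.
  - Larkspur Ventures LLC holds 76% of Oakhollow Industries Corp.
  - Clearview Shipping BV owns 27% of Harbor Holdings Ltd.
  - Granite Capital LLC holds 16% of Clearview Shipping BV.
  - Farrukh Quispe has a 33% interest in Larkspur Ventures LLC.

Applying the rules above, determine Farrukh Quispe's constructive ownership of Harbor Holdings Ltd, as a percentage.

14.6936%

Chain via Larkspur Ventures LLC → Oakhollow Industries Corp. (R1): 33% × 76% × 18% = 4.5144% of Harbor Holdings Ltd.
Chain via Granite Capital LLC → Clearview Shipping BV (R1): 34% × 16% × 27% = 1.4688% of Harbor Holdings Ltd.
Chain via Highfield Manufacturing Inc. → Wildmere Energy Co. (R1): 14% × 44% × 44% = 2.7104% of Harbor Holdings Ltd.
Direct interest in Harbor Holdings Ltd: 6%.
Aggregating (R2): 4.5144% + 1.4688% + 2.7104% + 6% = 14.6936%.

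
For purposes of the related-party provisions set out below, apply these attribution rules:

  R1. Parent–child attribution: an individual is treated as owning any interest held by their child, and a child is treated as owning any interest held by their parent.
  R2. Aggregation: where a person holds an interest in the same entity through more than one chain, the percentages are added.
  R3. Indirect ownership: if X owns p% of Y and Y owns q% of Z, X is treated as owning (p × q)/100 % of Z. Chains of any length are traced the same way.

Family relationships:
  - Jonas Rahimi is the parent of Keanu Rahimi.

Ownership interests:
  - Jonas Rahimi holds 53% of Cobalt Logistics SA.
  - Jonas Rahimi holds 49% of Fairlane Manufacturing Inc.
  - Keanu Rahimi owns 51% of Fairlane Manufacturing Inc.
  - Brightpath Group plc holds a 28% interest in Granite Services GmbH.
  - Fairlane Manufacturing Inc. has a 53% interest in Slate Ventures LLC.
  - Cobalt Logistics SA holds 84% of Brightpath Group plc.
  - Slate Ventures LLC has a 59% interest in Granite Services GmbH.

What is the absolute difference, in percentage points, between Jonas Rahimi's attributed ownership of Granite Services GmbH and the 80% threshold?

By parent–child attribution (R1), Jonas Rahimi is treated as also owning Keanu Rahimi's interest in Fairlane Manufacturing Inc, giving 49% + 51% = 100%.
Chain via Fairlane Manufacturing Inc. → Slate Ventures LLC (R3): 100% × 53% × 59% = 31.27% of Granite Services GmbH.
Chain via Cobalt Logistics SA → Brightpath Group plc (R3): 53% × 84% × 28% = 12.4656% of Granite Services GmbH.
Aggregating (R2): 31.27% + 12.4656% = 43.7356%.
43.7356% falls short of the 80% threshold by 36.2644 percentage points.

36.2644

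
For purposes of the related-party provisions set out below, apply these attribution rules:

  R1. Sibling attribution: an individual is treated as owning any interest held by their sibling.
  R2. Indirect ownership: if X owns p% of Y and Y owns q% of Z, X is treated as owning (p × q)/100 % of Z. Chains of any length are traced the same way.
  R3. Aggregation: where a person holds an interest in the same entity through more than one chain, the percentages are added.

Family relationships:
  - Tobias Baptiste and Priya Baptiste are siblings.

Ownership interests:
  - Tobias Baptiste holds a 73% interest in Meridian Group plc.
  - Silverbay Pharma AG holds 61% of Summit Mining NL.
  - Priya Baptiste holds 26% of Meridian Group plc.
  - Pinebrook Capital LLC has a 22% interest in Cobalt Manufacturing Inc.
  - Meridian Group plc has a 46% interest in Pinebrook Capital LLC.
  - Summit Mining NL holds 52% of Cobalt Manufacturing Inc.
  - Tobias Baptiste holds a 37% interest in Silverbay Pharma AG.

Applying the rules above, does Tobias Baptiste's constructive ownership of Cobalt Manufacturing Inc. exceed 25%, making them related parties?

By sibling attribution (R1), Tobias Baptiste is treated as also owning Priya Baptiste's interest in Meridian Group plc, giving 73% + 26% = 99%.
Chain via Meridian Group plc → Pinebrook Capital LLC (R2): 99% × 46% × 22% = 10.0188% of Cobalt Manufacturing Inc.
Chain via Silverbay Pharma AG → Summit Mining NL (R2): 37% × 61% × 52% = 11.7364% of Cobalt Manufacturing Inc.
Aggregating (R3): 10.0188% + 11.7364% = 21.7552%.
21.7552% does not exceed the 25% threshold, so Tobias is not a related party to Cobalt Manufacturing Inc.

No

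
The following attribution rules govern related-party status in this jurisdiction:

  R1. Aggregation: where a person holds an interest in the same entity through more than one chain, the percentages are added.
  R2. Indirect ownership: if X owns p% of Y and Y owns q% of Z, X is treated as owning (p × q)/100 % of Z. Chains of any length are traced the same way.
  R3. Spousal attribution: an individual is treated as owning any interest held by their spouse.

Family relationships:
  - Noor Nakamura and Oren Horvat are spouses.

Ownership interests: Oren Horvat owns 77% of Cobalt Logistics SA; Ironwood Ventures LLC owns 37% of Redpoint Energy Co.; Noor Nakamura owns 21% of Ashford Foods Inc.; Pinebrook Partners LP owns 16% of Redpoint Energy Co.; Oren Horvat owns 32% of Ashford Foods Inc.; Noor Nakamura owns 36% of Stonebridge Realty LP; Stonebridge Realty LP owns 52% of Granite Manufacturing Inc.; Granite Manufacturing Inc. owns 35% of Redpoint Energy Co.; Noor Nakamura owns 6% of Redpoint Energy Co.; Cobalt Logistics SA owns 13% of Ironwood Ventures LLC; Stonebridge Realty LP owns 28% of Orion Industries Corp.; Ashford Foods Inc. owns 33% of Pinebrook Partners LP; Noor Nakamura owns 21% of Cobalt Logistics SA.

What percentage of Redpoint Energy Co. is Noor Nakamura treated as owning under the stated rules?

By spousal attribution (R3), Noor Nakamura is treated as also owning Oren Horvat's interest in Cobalt Logistics SA, giving 21% + 77% = 98%.
By spousal attribution (R3), Noor Nakamura is treated as also owning Oren Horvat's interest in Ashford Foods Inc, giving 21% + 32% = 53%.
Chain via Cobalt Logistics SA → Ironwood Ventures LLC (R2): 98% × 13% × 37% = 4.7138% of Redpoint Energy Co.
Chain via Ashford Foods Inc. → Pinebrook Partners LP (R2): 53% × 33% × 16% = 2.7984% of Redpoint Energy Co.
Chain via Stonebridge Realty LP → Granite Manufacturing Inc. (R2): 36% × 52% × 35% = 6.552% of Redpoint Energy Co.
Direct interest in Redpoint Energy Co: 6%.
Aggregating (R1): 4.7138% + 2.7984% + 6.552% + 6% = 20.0642%.

20.0642%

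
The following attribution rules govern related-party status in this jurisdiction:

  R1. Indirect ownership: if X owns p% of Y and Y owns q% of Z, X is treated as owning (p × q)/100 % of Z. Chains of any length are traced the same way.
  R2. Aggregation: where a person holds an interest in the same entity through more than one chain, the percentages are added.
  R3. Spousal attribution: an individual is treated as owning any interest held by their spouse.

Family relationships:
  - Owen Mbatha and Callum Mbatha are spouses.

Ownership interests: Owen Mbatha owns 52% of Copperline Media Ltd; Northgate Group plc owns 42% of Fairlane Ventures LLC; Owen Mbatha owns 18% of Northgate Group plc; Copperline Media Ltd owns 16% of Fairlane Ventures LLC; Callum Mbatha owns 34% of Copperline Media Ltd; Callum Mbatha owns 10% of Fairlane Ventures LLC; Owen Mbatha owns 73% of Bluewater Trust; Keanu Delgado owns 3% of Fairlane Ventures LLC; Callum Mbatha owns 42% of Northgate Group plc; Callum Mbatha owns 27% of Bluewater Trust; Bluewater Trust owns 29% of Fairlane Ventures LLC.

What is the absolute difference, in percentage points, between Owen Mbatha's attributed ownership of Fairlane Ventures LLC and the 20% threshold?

By spousal attribution (R3), Owen Mbatha is treated as also owning Callum Mbatha's interest in Copperline Media Ltd, giving 52% + 34% = 86%.
By spousal attribution (R3), Owen Mbatha is treated as also owning Callum Mbatha's interest in Northgate Group plc, giving 18% + 42% = 60%.
By spousal attribution (R3), Owen Mbatha is treated as also owning Callum Mbatha's interest in Bluewater Trust, giving 73% + 27% = 100%.
By spousal attribution (R3), Owen Mbatha is treated as owning Callum Mbatha's 10% interest in Fairlane Ventures LLC.
Chain via Copperline Media Ltd (R1): 86% × 16% = 13.76% of Fairlane Ventures LLC.
Chain via Northgate Group plc (R1): 60% × 42% = 25.2% of Fairlane Ventures LLC.
Chain via Bluewater Trust (R1): 100% × 29% = 29% of Fairlane Ventures LLC.
Direct interest in Fairlane Ventures LLC: 10%.
Aggregating (R2): 13.76% + 25.2% + 29% + 10% = 77.96%.
77.96% exceeds the 20% threshold by 57.96 percentage points.

57.96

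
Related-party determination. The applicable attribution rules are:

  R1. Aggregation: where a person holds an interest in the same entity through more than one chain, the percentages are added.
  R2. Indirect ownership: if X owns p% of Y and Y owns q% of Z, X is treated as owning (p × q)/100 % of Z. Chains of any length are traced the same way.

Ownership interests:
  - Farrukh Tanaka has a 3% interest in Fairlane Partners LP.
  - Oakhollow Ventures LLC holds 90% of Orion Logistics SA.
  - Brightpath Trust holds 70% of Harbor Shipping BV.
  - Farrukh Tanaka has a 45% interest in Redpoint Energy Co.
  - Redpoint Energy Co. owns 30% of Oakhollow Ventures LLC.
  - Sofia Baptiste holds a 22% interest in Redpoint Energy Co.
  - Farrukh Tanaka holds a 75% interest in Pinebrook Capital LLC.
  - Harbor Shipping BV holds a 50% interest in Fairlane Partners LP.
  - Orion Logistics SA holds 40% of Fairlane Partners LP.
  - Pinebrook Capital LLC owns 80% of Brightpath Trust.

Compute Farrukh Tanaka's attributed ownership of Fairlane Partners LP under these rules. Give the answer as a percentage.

Chain via Pinebrook Capital LLC → Brightpath Trust → Harbor Shipping BV (R2): 75% × 80% × 70% × 50% = 21% of Fairlane Partners LP.
Chain via Redpoint Energy Co. → Oakhollow Ventures LLC → Orion Logistics SA (R2): 45% × 30% × 90% × 40% = 4.86% of Fairlane Partners LP.
Direct interest in Fairlane Partners LP: 3%.
Aggregating (R1): 21% + 4.86% + 3% = 28.86%.

28.86%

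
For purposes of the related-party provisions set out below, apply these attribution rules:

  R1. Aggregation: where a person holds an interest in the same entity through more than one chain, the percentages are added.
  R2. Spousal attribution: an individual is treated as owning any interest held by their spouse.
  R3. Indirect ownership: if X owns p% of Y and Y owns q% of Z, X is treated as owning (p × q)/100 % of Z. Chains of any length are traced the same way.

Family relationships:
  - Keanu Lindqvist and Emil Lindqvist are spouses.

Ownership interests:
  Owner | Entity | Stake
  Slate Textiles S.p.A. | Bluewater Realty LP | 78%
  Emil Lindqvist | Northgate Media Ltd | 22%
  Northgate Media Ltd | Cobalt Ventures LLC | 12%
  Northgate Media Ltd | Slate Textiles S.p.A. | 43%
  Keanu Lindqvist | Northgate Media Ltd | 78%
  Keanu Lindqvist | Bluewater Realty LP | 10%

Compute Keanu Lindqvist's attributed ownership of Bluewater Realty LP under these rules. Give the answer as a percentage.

43.54%

By spousal attribution (R2), Keanu Lindqvist is treated as also owning Emil Lindqvist's interest in Northgate Media Ltd, giving 78% + 22% = 100%.
Chain via Northgate Media Ltd → Slate Textiles S.p.A. (R3): 100% × 43% × 78% = 33.54% of Bluewater Realty LP.
Direct interest in Bluewater Realty LP: 10%.
Aggregating (R1): 33.54% + 10% = 43.54%.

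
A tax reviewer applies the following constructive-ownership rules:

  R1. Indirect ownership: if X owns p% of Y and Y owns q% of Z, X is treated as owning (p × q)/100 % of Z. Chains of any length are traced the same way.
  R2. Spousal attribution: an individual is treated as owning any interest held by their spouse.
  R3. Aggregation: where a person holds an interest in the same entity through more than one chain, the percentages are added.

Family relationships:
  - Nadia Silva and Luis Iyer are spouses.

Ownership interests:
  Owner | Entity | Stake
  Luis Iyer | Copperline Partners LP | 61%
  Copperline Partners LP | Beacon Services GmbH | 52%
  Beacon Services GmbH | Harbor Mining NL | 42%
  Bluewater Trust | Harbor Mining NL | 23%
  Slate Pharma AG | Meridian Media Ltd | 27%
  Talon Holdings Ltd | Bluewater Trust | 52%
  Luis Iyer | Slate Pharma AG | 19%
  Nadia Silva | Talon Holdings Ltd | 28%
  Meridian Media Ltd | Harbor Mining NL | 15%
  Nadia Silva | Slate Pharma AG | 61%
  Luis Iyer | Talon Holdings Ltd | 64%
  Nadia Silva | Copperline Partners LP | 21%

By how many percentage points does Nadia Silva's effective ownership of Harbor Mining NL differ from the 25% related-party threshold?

7.152

By spousal attribution (R2), Nadia Silva is treated as also owning Luis Iyer's interest in Slate Pharma AG, giving 61% + 19% = 80%.
By spousal attribution (R2), Nadia Silva is treated as also owning Luis Iyer's interest in Copperline Partners LP, giving 21% + 61% = 82%.
By spousal attribution (R2), Nadia Silva is treated as also owning Luis Iyer's interest in Talon Holdings Ltd, giving 28% + 64% = 92%.
Chain via Slate Pharma AG → Meridian Media Ltd (R1): 80% × 27% × 15% = 3.24% of Harbor Mining NL.
Chain via Copperline Partners LP → Beacon Services GmbH (R1): 82% × 52% × 42% = 17.9088% of Harbor Mining NL.
Chain via Talon Holdings Ltd → Bluewater Trust (R1): 92% × 52% × 23% = 11.0032% of Harbor Mining NL.
Aggregating (R3): 3.24% + 17.9088% + 11.0032% = 32.152%.
32.152% exceeds the 25% threshold by 7.152 percentage points.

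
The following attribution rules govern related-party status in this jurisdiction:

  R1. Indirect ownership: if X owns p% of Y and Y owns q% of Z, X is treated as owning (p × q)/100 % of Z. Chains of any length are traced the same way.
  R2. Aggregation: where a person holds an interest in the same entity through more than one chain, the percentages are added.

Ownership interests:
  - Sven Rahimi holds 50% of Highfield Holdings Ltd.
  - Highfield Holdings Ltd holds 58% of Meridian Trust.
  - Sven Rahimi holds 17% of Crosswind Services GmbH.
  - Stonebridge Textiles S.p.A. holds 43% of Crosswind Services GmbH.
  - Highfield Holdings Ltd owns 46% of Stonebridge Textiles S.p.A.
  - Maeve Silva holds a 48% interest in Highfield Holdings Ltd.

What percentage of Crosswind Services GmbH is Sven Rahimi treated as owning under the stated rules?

26.89%

Chain via Highfield Holdings Ltd → Stonebridge Textiles S.p.A. (R1): 50% × 46% × 43% = 9.89% of Crosswind Services GmbH.
Direct interest in Crosswind Services GmbH: 17%.
Aggregating (R2): 9.89% + 17% = 26.89%.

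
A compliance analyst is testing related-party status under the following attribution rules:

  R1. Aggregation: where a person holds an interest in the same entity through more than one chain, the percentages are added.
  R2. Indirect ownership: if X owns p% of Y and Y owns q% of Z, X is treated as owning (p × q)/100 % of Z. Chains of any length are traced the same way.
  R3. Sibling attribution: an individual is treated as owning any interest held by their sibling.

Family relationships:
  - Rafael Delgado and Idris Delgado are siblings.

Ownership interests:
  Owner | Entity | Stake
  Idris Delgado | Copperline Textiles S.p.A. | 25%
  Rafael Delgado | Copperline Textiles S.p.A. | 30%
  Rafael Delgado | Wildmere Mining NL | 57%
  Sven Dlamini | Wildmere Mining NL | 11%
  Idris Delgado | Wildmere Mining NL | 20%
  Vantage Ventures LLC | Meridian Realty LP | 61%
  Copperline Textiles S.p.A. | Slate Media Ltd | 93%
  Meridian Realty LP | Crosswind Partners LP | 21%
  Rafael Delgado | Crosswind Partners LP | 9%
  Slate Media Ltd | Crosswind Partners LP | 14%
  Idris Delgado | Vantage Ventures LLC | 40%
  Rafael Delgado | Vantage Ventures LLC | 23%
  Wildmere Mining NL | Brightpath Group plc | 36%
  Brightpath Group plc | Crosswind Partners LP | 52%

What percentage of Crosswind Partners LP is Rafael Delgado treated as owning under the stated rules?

By sibling attribution (R3), Rafael Delgado is treated as also owning Idris Delgado's interest in Wildmere Mining NL, giving 57% + 20% = 77%.
By sibling attribution (R3), Rafael Delgado is treated as also owning Idris Delgado's interest in Vantage Ventures LLC, giving 23% + 40% = 63%.
By sibling attribution (R3), Rafael Delgado is treated as also owning Idris Delgado's interest in Copperline Textiles S.p.A, giving 30% + 25% = 55%.
Chain via Wildmere Mining NL → Brightpath Group plc (R2): 77% × 36% × 52% = 14.4144% of Crosswind Partners LP.
Chain via Vantage Ventures LLC → Meridian Realty LP (R2): 63% × 61% × 21% = 8.0703% of Crosswind Partners LP.
Chain via Copperline Textiles S.p.A. → Slate Media Ltd (R2): 55% × 93% × 14% = 7.161% of Crosswind Partners LP.
Direct interest in Crosswind Partners LP: 9%.
Aggregating (R1): 14.4144% + 8.0703% + 7.161% + 9% = 38.6457%.

38.6457%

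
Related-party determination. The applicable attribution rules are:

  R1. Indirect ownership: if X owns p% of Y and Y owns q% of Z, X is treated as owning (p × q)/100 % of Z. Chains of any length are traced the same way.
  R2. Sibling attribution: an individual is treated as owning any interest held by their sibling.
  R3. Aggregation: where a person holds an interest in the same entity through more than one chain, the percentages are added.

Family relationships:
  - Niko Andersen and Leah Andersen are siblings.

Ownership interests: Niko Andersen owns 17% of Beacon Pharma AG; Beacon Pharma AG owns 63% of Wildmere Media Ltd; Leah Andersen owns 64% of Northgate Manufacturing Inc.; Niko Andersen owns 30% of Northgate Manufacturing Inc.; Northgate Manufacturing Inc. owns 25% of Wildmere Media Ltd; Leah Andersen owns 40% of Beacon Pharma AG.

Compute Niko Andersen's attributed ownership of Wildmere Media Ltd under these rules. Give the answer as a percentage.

59.41%

By sibling attribution (R2), Niko Andersen is treated as also owning Leah Andersen's interest in Northgate Manufacturing Inc, giving 30% + 64% = 94%.
By sibling attribution (R2), Niko Andersen is treated as also owning Leah Andersen's interest in Beacon Pharma AG, giving 17% + 40% = 57%.
Chain via Northgate Manufacturing Inc. (R1): 94% × 25% = 23.5% of Wildmere Media Ltd.
Chain via Beacon Pharma AG (R1): 57% × 63% = 35.91% of Wildmere Media Ltd.
Aggregating (R3): 23.5% + 35.91% = 59.41%.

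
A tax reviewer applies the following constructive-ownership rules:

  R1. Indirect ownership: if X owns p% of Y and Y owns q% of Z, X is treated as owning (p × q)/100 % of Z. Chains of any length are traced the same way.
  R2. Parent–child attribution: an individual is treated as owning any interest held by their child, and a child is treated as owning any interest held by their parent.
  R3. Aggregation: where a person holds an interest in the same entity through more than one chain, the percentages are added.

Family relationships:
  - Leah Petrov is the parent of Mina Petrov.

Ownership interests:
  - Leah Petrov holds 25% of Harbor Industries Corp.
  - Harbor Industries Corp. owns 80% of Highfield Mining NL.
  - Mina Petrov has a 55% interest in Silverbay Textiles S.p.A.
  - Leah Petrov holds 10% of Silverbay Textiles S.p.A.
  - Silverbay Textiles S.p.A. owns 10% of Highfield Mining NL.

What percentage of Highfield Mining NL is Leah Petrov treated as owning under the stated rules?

26.5%

By parent–child attribution (R2), Leah Petrov is treated as also owning Mina Petrov's interest in Silverbay Textiles S.p.A, giving 10% + 55% = 65%.
Chain via Harbor Industries Corp. (R1): 25% × 80% = 20% of Highfield Mining NL.
Chain via Silverbay Textiles S.p.A. (R1): 65% × 10% = 6.5% of Highfield Mining NL.
Aggregating (R3): 20% + 6.5% = 26.5%.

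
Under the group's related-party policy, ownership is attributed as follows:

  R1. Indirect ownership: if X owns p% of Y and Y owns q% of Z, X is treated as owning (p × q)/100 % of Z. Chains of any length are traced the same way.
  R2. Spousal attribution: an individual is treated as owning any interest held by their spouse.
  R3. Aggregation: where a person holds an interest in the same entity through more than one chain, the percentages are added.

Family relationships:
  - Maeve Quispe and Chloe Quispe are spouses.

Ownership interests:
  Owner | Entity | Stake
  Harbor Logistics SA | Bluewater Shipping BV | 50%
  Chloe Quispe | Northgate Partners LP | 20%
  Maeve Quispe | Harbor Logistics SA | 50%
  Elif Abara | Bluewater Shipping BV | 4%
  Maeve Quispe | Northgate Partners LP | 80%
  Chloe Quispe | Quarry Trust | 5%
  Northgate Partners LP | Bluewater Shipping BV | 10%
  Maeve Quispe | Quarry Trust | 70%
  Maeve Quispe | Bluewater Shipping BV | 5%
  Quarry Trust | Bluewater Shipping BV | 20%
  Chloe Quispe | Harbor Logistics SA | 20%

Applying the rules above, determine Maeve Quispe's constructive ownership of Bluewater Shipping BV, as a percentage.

By spousal attribution (R2), Maeve Quispe is treated as also owning Chloe Quispe's interest in Harbor Logistics SA, giving 50% + 20% = 70%.
By spousal attribution (R2), Maeve Quispe is treated as also owning Chloe Quispe's interest in Northgate Partners LP, giving 80% + 20% = 100%.
By spousal attribution (R2), Maeve Quispe is treated as also owning Chloe Quispe's interest in Quarry Trust, giving 70% + 5% = 75%.
Chain via Harbor Logistics SA (R1): 70% × 50% = 35% of Bluewater Shipping BV.
Chain via Northgate Partners LP (R1): 100% × 10% = 10% of Bluewater Shipping BV.
Chain via Quarry Trust (R1): 75% × 20% = 15% of Bluewater Shipping BV.
Direct interest in Bluewater Shipping BV: 5%.
Aggregating (R3): 35% + 10% + 15% + 5% = 65%.

65%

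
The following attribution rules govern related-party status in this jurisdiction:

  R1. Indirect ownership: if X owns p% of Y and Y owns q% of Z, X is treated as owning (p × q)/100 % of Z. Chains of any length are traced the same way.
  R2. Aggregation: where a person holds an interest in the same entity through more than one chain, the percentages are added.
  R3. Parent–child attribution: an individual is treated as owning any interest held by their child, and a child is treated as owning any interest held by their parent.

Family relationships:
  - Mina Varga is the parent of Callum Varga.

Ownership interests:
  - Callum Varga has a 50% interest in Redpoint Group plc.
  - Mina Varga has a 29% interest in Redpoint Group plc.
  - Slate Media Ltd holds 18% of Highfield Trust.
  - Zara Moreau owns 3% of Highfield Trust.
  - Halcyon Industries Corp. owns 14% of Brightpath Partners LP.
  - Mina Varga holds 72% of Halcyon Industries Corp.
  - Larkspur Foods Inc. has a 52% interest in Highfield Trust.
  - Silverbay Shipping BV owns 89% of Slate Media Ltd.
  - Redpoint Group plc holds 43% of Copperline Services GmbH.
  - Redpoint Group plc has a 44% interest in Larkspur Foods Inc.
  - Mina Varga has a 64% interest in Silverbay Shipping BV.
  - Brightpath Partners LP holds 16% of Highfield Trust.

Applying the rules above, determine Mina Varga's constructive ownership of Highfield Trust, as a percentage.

By parent–child attribution (R3), Mina Varga is treated as also owning Callum Varga's interest in Redpoint Group plc, giving 29% + 50% = 79%.
Chain via Silverbay Shipping BV → Slate Media Ltd (R1): 64% × 89% × 18% = 10.2528% of Highfield Trust.
Chain via Halcyon Industries Corp. → Brightpath Partners LP (R1): 72% × 14% × 16% = 1.6128% of Highfield Trust.
Chain via Redpoint Group plc → Larkspur Foods Inc. (R1): 79% × 44% × 52% = 18.0752% of Highfield Trust.
Aggregating (R2): 10.2528% + 1.6128% + 18.0752% = 29.9408%.

29.9408%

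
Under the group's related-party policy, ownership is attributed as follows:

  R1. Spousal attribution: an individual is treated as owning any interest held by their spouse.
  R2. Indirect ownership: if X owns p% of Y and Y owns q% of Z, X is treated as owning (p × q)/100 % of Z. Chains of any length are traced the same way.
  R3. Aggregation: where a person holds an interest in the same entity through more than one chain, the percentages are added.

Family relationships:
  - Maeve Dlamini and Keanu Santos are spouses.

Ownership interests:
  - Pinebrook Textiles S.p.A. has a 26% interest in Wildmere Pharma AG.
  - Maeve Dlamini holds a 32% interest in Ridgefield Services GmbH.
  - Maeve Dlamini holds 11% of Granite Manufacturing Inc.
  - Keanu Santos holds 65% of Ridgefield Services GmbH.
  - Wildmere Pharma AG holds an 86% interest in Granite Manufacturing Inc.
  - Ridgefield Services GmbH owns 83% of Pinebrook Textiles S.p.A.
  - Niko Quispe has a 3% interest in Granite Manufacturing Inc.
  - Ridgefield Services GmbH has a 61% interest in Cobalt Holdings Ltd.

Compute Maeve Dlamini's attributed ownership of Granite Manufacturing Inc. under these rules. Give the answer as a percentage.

By spousal attribution (R1), Maeve Dlamini is treated as also owning Keanu Santos's interest in Ridgefield Services GmbH, giving 32% + 65% = 97%.
Chain via Ridgefield Services GmbH → Pinebrook Textiles S.p.A. → Wildmere Pharma AG (R2): 97% × 83% × 26% × 86% = 18.002036% of Granite Manufacturing Inc.
Direct interest in Granite Manufacturing Inc: 11%.
Aggregating (R3): 18.002036% + 11% = 29.002036%.

29.002036%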